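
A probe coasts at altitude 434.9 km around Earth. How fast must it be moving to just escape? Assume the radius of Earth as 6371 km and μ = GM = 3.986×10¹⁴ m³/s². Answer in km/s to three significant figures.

v_esc ≈ 10.8 km/s

r = 6371 + 434.9 = 6805.9 km = 6.8059×10⁶ m.
Escape speed v_esc = √(2μ/r) = √(2 × 3.986×10¹⁴ / 6.806×10⁶) = √(1.171×10⁸) = 10820 m/s.
= 10.82 km/s.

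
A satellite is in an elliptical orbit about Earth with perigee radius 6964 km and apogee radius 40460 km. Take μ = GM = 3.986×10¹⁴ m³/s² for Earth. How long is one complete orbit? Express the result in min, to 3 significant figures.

Semi-major axis a = (r_p + r_a)/2 = (6964.0 + 40460)/2 = 23712 km = 2.371×10⁷ m.
By Kepler's third law T = 2π√(a³/μ) = 2π × 5.783×10³ = 3.634×10⁴ s.
= 605.6 min.

T ≈ 606 min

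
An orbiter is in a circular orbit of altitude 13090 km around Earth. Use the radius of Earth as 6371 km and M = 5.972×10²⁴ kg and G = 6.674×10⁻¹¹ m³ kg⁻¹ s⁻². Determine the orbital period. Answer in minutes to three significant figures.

μ = GM = 6.674×10⁻¹¹ × 5.972×10²⁴ = 3.986×10¹⁴ m³/s².
r = 6371 + 13090 = 19461 km = 1.9461×10⁷ m.
Kepler's third law: T = 2π√(r³/μ) = 2π√((1.946×10⁷)³ / 3.986×10¹⁴).
r³/μ = 1.849×10⁷ s², so T = 2π × 4.300×10³ = 2.702×10⁴ s.
Converting: 2.702×10⁴ s ÷ 60.00 = 450.3 minutes.

T ≈ 450 minutes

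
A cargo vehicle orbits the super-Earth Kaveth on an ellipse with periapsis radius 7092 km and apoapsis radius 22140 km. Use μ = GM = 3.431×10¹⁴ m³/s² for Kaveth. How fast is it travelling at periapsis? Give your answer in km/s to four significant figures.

v ≈ 8.561 km/s

Semi-major axis a = (r_p + r_a)/2 = 14616 km = 1.462×10⁷ m.
Vis-viva: v² = μ(2/r − 1/a) = 3.431×10¹⁴ × (2.820×10⁻⁷ − 6.842×10⁻⁸) = 7.328×10⁷ m²/s².
v = 8561 m/s = 8.561 km/s.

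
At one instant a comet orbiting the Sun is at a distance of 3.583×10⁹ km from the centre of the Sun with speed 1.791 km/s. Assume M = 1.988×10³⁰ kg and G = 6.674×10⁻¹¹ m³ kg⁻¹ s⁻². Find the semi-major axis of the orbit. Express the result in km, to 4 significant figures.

a ≈ 1.873×10⁹ km

μ = GM = 6.674×10⁻¹¹ × 1.988×10³⁰ = 1.327×10²⁰ m³/s².
r = 3.583×10¹² m.
Vis-viva rearranged: 1/a = 2/r − v²/μ = 5.582×10⁻¹³ − 2.418×10⁻¹⁴ = 5.340×10⁻¹³ m⁻¹.
a = 1.873×10¹² m = 1.8726×10⁹ km.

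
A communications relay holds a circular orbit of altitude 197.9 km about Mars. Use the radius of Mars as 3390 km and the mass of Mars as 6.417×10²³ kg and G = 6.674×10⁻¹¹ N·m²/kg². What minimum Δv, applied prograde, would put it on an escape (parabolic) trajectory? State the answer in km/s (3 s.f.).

Δv ≈ 1.43 km/s

μ = GM = 6.674×10⁻¹¹ × 6.417×10²³ = 4.283×10¹³ m³/s².
r = 3390 + 197.9 = 3587.9 km = 3.5879×10⁶ m.
Circular speed v_c = √(μ/r) = 3455 m/s.
Escape speed v_esc = √(2μ/r) = √2 × v_c = 4886 m/s.
Δv = v_esc − v_c = 1431 m/s = 1.431 km/s.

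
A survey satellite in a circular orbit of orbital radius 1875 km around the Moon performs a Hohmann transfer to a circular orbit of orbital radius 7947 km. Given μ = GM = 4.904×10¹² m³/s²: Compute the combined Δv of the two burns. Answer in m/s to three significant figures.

r₁ = 1875 km = 1.875×10⁶ m.
r₂ = 7947 km = 7.947×10⁶ m.
Transfer ellipse a_t = (r₁ + r₂)/2 = 4.911×10⁶ m.
At r₁: circular v_c1 = √(μ/r₁) = 1617 m/s; transfer-perilune v_p = √[μ(2/r₁ − 1/a_t)] = 2057 m/s.
Δv₁ = v_p − v_c1 = 440.0 m/s.
At r₂: circular v_c2 = √(μ/r₂) = 785.5 m/s; transfer-apolune v_a = √[μ(2/r₂ − 1/a_t)] = 485.4 m/s.
Δv₂ = v_c2 − v_a = 300.2 m/s.
Total Δv = Δv₁ + Δv₂ = 740.2 m/s.

Δv_total ≈ 740 m/s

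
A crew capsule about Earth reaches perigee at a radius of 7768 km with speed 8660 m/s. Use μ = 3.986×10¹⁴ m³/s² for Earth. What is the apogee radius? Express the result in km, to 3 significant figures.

r_p = 7.768×10⁶ m.
Specific energy ε = v²/2 − μ/r = -1.382×10⁷ J/kg, so a = −μ/(2ε) = 1.443×10⁷ m.
The apsides satisfy r_p + r_a = 2a, so the apogee radius is 2a − r_p = 2.108×10⁷ m = 21084 km.

apogee radius ≈ 21100 km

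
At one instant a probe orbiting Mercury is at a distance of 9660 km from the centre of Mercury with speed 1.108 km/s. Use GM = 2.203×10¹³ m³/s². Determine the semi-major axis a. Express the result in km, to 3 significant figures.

r = 9.660×10⁶ m.
Specific orbital energy ε = v²/2 − μ/r = (1108)²/2 − 2.203×10¹³/9.660×10⁶ = -1.667×10⁶ J/kg.
Since ε = −μ/(2a), a = −μ/(2ε) = 6.609×10⁶ m = 6608.8 km.

a ≈ 6610 km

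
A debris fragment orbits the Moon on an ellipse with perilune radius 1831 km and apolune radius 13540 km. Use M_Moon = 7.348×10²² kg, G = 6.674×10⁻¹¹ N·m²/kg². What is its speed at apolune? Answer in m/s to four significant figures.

v ≈ 293.7 m/s

μ = GM = 6.674×10⁻¹¹ × 7.348×10²² = 4.904×10¹² m³/s².
Semi-major axis a = (r_p + r_a)/2 = 7685.5 km = 7.686×10⁶ m.
Vis-viva: v² = μ(2/r − 1/a) = 4.904×10¹² × (1.477×10⁻⁷ − 1.301×10⁻⁷) = 8.629×10⁴ m²/s².
v = 293.7 m/s.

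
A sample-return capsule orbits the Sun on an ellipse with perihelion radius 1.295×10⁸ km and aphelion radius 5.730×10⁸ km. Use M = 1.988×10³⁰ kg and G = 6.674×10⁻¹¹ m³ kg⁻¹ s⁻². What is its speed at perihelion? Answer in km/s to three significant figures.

μ = GM = 6.674×10⁻¹¹ × 1.988×10³⁰ = 1.327×10²⁰ m³/s².
Semi-major axis a = (r_p + r_a)/2 = 3.5125×10⁸ km = 3.512×10¹¹ m.
Vis-viva: v² = μ(2/r − 1/a) = 1.327×10²⁰ × (1.544×10⁻¹¹ − 2.847×10⁻¹²) = 1.671×10⁹ m²/s².
v = 40880 m/s = 40.88 km/s.

v ≈ 40.9 km/s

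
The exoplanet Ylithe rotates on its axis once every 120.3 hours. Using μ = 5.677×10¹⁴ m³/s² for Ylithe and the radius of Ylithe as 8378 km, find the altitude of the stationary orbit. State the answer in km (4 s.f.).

T = 120.3 hours = 4.331×10⁵ s.
A synchronous orbit has period T, so by Kepler's third law a = (μT²/4π²)^(1/3).
μT²/4π² = 5.677×10¹⁴ × (4.331×10⁵)² / 39.48 = 2.697×10²⁴ m³.
a = 1.392×10⁸ m = 1.3920×10⁵ km.
Altitude h = a − R = 1.3920×10⁵ − 8378 = 1.3082×10⁵ km.

h_sync ≈ 1.308×10⁵ km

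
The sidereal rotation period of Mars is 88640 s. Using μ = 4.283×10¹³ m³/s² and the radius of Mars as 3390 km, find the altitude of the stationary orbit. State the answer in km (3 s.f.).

h_sync ≈ 17000 km

A synchronous orbit has period T, so by Kepler's third law a = (μT²/4π²)^(1/3).
μT²/4π² = 4.283×10¹³ × (8.864×10⁴)² / 39.48 = 8.524×10²¹ m³.
a = 2.043×10⁷ m = 20428 km.
Altitude h = a − R = 20428 − 3390 = 17038 km.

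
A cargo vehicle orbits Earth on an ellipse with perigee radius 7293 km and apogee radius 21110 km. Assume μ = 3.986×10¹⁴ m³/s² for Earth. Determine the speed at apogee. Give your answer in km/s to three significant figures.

Semi-major axis a = (r_p + r_a)/2 = 14202 km = 1.420×10⁷ m.
Vis-viva: v² = μ(2/r − 1/a) = 3.986×10¹⁴ × (9.474×10⁻⁸ − 7.042×10⁻⁸) = 9.697×10⁶ m²/s².
v = 3114 m/s = 3.114 km/s.

v ≈ 3.11 km/s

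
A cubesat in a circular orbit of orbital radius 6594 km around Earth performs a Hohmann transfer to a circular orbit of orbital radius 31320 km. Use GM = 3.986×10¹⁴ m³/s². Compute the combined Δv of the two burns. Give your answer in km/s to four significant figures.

Δv_total ≈ 3.682 km/s

r₁ = 6594 km = 6.594×10⁶ m.
r₂ = 31320 km = 3.132×10⁷ m.
Transfer ellipse a_t = (r₁ + r₂)/2 = 1.896×10⁷ m.
At r₁: circular v_c1 = √(μ/r₁) = 7775 m/s; transfer-perigee v_p = √[μ(2/r₁ − 1/a_t)] = 9994 m/s.
Δv₁ = v_p − v_c1 = 2219 m/s.
At r₂: circular v_c2 = √(μ/r₂) = 3567 m/s; transfer-apogee v_a = √[μ(2/r₂ − 1/a_t)] = 2104 m/s.
Δv₂ = v_c2 − v_a = 1463 m/s.
Total Δv = Δv₁ + Δv₂ = 3682 m/s = 3.682 km/s.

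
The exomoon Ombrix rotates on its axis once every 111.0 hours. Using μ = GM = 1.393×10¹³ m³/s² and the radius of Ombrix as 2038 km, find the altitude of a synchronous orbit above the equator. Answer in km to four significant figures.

T = 111.0 hours = 3.996×10⁵ s.
A synchronous orbit has period T, so by Kepler's third law a = (μT²/4π²)^(1/3).
μT²/4π² = 1.393×10¹³ × (3.996×10⁵)² / 39.48 = 5.634×10²² m³.
a = 3.834×10⁷ m = 38337 km.
Altitude h = a − R = 38337 − 2038 = 36299 km.

h_sync ≈ 36300 km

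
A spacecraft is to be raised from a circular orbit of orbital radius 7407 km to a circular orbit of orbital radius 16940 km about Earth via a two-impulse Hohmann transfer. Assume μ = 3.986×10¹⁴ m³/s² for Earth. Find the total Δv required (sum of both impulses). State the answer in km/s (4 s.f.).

Δv_total ≈ 2.385 km/s

r₁ = 7407 km = 7.407×10⁶ m.
r₂ = 16940 km = 1.694×10⁷ m.
Transfer ellipse a_t = (r₁ + r₂)/2 = 1.217×10⁷ m.
At r₁: circular v_c1 = √(μ/r₁) = 7336 m/s; transfer-perigee v_p = √[μ(2/r₁ − 1/a_t)] = 8654 m/s.
Δv₁ = v_p − v_c1 = 1318 m/s.
At r₂: circular v_c2 = √(μ/r₂) = 4851 m/s; transfer-apogee v_a = √[μ(2/r₂ − 1/a_t)] = 3784 m/s.
Δv₂ = v_c2 − v_a = 1067 m/s.
Total Δv = Δv₁ + Δv₂ = 2385 m/s = 2.385 km/s.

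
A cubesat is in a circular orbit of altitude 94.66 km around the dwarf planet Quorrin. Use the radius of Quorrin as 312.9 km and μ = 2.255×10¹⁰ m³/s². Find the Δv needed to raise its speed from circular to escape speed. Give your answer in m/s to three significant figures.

r = 312.9 + 94.66 = 407.56 km = 4.0756×10⁵ m.
Circular speed v_c = √(μ/r) = 235.2 m/s.
Escape speed v_esc = √(2μ/r) = √2 × v_c = 332.7 m/s.
Δv = v_esc − v_c = 97.43 m/s.

Δv ≈ 97.4 m/s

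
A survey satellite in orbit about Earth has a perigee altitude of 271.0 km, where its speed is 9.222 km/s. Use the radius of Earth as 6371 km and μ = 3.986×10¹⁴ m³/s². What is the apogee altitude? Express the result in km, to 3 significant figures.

r_p = 6371 + 271.0 = 6642.0 km = 6.642×10⁶ m.
Specific energy ε = v²/2 − μ/r = -1.749×10⁷ J/kg, so a = −μ/(2ε) = 1.140×10⁷ m.
The apsides satisfy r_p + r_a = 2a, so the apogee radius is 2a − r_p = 1.615×10⁷ m = 16149 km.
Apogee altitude = 16149 − 6371 = 9777.9 km.

apogee altitude ≈ 9780 km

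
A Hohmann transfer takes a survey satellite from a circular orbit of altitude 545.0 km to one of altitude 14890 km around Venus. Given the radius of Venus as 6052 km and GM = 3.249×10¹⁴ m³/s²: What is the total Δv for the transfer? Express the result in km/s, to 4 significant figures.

r₁ = 6052 + 545.0 = 6597.0 km = 6.5970×10⁶ m.
r₂ = 6052 + 14890 = 20942 km = 2.0942×10⁷ m.
Transfer ellipse a_t = (r₁ + r₂)/2 = 1.377×10⁷ m.
At r₁: circular v_c1 = √(μ/r₁) = 7018 m/s; transfer-periapsis v_p = √[μ(2/r₁ − 1/a_t)] = 8655 m/s.
Δv₁ = v_p − v_c1 = 1637 m/s.
At r₂: circular v_c2 = √(μ/r₂) = 3939 m/s; transfer-apoapsis v_a = √[μ(2/r₂ − 1/a_t)] = 2726 m/s.
Δv₂ = v_c2 − v_a = 1212 m/s.
Total Δv = Δv₁ + Δv₂ = 2849 m/s = 2.849 km/s.

Δv_total ≈ 2.849 km/s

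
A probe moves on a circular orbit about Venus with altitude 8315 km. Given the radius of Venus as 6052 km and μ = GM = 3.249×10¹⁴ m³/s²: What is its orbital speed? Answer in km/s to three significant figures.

r = 6052 + 8315 = 14367 km = 1.4367×10⁷ m.
For a circular orbit v = √(μ/r) = √(3.249×10¹⁴ / 1.437×10⁷) = √(2.261×10⁷) = 4755 m/s.
That is 4.755 km/s.

v ≈ 4.76 km/s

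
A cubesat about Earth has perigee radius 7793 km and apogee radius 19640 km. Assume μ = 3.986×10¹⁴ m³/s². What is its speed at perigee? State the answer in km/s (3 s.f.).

Semi-major axis a = (r_p + r_a)/2 = 13716 km = 1.372×10⁷ m.
Vis-viva: v² = μ(2/r − 1/a) = 3.986×10¹⁴ × (2.566×10⁻⁷ − 7.290×10⁻⁸) = 7.324×10⁷ m²/s².
v = 8558 m/s = 8.558 km/s.

v ≈ 8.56 km/s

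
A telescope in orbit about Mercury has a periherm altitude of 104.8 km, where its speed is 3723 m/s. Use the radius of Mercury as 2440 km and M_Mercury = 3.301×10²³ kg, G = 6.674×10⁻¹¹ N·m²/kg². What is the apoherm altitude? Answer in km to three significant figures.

μ = GM = 6.674×10⁻¹¹ × 3.301×10²³ = 2.203×10¹³ m³/s².
r_p = 2440 + 104.8 = 2544.8 km = 2.545×10⁶ m.
Specific energy ε = v²/2 − μ/r = -1.727×10⁶ J/kg, so a = −μ/(2ε) = 6.379×10⁶ m.
The apsides satisfy r_p + r_a = 2a, so the apoherm radius is 2a − r_p = 1.021×10⁷ m = 10213 km.
Apoherm altitude = 10213 − 2440 = 7773.1 km.

apoherm altitude ≈ 7770 km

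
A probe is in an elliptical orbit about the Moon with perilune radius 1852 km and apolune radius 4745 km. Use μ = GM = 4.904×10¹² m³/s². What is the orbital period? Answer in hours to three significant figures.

T ≈ 4.72 hours

Semi-major axis a = (r_p + r_a)/2 = (1852.0 + 4745.0)/2 = 3298.5 km = 3.298×10⁶ m.
By Kepler's third law T = 2π√(a³/μ) = 2π × 2.705×10³ = 1.700×10⁴ s.
= 4.721 hours.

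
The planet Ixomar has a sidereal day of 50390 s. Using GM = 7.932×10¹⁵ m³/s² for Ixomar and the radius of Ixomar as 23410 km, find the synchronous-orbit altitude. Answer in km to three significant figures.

A synchronous orbit has period T, so by Kepler's third law a = (μT²/4π²)^(1/3).
μT²/4π² = 7.932×10¹⁵ × (5.039×10⁴)² / 39.48 = 5.102×10²³ m³.
a = 7.990×10⁷ m = 79904 km.
Altitude h = a − R = 79904 − 23410 = 56494 km.

h_sync ≈ 56500 km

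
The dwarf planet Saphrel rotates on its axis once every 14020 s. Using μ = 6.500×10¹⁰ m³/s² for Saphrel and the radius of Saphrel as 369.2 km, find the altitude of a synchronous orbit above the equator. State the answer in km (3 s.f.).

A synchronous orbit has period T, so by Kepler's third law a = (μT²/4π²)^(1/3).
μT²/4π² = 6.500×10¹⁰ × (1.402×10⁴)² / 39.48 = 3.236×10¹⁷ m³.
a = 6.866×10⁵ m = 686.57 km.
Altitude h = a − R = 686.57 − 369.2 = 317.37 km.

h_sync ≈ 317 km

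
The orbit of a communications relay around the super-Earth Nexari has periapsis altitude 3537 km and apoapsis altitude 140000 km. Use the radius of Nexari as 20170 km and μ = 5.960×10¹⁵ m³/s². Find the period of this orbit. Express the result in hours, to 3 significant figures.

T ≈ 19.9 hours

r_p = 20170 + 3537 = 23707 km = 2.3707×10⁷ m.
r_a = 20170 + 140000 = 160170 km = 1.6017×10⁸ m.
Semi-major axis a = (r_p + r_a)/2 = (23707 + 1.6017×10⁵)/2 = 91938 km = 9.194×10⁷ m.
By Kepler's third law T = 2π√(a³/μ) = 2π × 1.142×10⁴ = 7.175×10⁴ s.
= 19.93 hours.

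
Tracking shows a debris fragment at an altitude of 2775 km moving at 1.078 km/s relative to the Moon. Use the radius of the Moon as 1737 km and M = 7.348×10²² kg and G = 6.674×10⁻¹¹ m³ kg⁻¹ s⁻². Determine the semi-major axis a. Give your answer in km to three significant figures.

a ≈ 4850 km

μ = GM = 6.674×10⁻¹¹ × 7.348×10²² = 4.904×10¹² m³/s².
r = 1737 + 2775 = 4512.0 km = 4.512×10⁶ m.
Vis-viva rearranged: 1/a = 2/r − v²/μ = 4.433×10⁻⁷ − 2.370×10⁻⁷ = 2.063×10⁻⁷ m⁻¹.
a = 4.847×10⁶ m = 4847.3 km.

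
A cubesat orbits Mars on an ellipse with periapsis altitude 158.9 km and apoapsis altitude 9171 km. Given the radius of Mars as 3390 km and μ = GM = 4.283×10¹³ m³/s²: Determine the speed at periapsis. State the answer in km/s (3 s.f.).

r_p = 3390 + 158.9 = 3548.9 km = 3.5489×10⁶ m.
r_a = 3390 + 9171 = 12561 km = 1.2561×10⁷ m.
Semi-major axis a = (r_p + r_a)/2 = 8054.9 km = 8.055×10⁶ m.
Vis-viva: v² = μ(2/r − 1/a) = 4.283×10¹³ × (5.636×10⁻⁷ − 1.241×10⁻⁷) = 1.882×10⁷ m²/s².
v = 4338 m/s = 4.338 km/s.

v ≈ 4.34 km/s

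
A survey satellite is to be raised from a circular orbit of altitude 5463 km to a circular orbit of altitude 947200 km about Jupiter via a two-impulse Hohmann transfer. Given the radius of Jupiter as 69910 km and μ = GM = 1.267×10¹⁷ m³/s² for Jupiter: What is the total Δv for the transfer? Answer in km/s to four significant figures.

Δv_total ≈ 21.96 km/s

r₁ = 69910 + 5463 = 75373 km = 7.5373×10⁷ m.
r₂ = 69910 + 947200 = 1017100 km = 1.0171×10⁹ m.
Transfer ellipse a_t = (r₁ + r₂)/2 = 5.462×10⁸ m.
At r₁: circular v_c1 = √(μ/r₁) = 41000 m/s; transfer-perijove v_p = √[μ(2/r₁ − 1/a_t)] = 55950 m/s.
Δv₁ = v_p − v_c1 = 14950 m/s.
At r₂: circular v_c2 = √(μ/r₂) = 11160 m/s; transfer-apojove v_a = √[μ(2/r₂ − 1/a_t)] = 4146 m/s.
Δv₂ = v_c2 − v_a = 7015 m/s.
Total Δv = Δv₁ + Δv₂ = 21960 m/s = 21.96 km/s.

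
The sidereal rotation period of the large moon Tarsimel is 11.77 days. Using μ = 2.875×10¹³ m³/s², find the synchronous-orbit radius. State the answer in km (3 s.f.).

r_sync ≈ 91000 km

T = 11.77 days = 1.017×10⁶ s.
A synchronous orbit has period T, so by Kepler's third law a = (μT²/4π²)^(1/3).
μT²/4π² = 2.875×10¹³ × (1.017×10⁶)² / 39.48 = 7.531×10²³ m³.
a = 9.098×10⁷ m = 90981 km.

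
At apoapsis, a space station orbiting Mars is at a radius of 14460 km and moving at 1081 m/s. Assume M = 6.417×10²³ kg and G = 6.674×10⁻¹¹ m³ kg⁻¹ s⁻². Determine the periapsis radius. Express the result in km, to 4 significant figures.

μ = GM = 6.674×10⁻¹¹ × 6.417×10²³ = 4.283×10¹³ m³/s².
r_a = 1.446×10⁷ m.
Specific energy ε = v²/2 − μ/r = -2.377×10⁶ J/kg, so a = −μ/(2ε) = 9.007×10⁶ m.
The apsides satisfy r_p + r_a = 2a, so the periapsis radius is 2a − r_a = 3.554×10⁶ m = 3553.6 km.

periapsis radius ≈ 3554 km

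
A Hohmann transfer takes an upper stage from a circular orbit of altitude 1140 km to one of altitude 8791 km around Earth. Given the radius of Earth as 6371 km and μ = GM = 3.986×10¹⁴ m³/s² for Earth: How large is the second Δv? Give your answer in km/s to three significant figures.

Δv ≈ 0.954 km/s

r₁ = 6371 + 1140 = 7511.0 km = 7.5110×10⁶ m.
r₂ = 6371 + 8791 = 15162 km = 1.5162×10⁷ m.
Transfer ellipse a_t = (r₁ + r₂)/2 = 1.134×10⁷ m.
At r₁: circular v_c1 = √(μ/r₁) = 7285 m/s; transfer-perigee v_p = √[μ(2/r₁ − 1/a_t)] = 8425 m/s.
At r₂: circular v_c2 = √(μ/r₂) = 5127 m/s; transfer-apogee v_a = √[μ(2/r₂ − 1/a_t)] = 4173 m/s.
Δv₂ = v_c2 − v_a = 953.8 m/s.
= 0.9538 km/s.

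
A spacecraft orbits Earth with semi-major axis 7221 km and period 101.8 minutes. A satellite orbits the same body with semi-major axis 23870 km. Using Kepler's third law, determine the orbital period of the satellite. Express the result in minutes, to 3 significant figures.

T₂ ≈ 612 minutes

Kepler's third law: T² ∝ a³, so T₂ = T₁ (a₂/a₁)^(3/2).
a₂/a₁ = 3.306, (a₂/a₁)^(3/2) = 6.010.
T₂ = 101.8 × 6.010 = 611.8 minutes.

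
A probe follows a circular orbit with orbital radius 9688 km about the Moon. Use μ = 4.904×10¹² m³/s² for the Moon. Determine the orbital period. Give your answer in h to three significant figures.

T ≈ 23.8 h

r = 9688 km = 9.688×10⁶ m.
Kepler's third law: T = 2π√(r³/μ) = 2π√((9.688×10⁶)³ / 4.904×10¹²).
r³/μ = 1.854×10⁸ s², so T = 2π × 1.362×10⁴ = 8.556×10⁴ s.
Converting: 8.556×10⁴ s ÷ 3600 = 23.77 h.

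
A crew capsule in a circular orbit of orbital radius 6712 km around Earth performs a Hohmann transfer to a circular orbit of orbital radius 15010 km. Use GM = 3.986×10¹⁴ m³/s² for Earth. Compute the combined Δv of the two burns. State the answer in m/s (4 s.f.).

r₁ = 6712 km = 6.712×10⁶ m.
r₂ = 15010 km = 1.501×10⁷ m.
Transfer ellipse a_t = (r₁ + r₂)/2 = 1.086×10⁷ m.
At r₁: circular v_c1 = √(μ/r₁) = 7706 m/s; transfer-perigee v_p = √[μ(2/r₁ − 1/a_t)] = 9059 m/s.
Δv₁ = v_p − v_c1 = 1353 m/s.
At r₂: circular v_c2 = √(μ/r₂) = 5153 m/s; transfer-apogee v_a = √[μ(2/r₂ − 1/a_t)] = 4051 m/s.
Δv₂ = v_c2 − v_a = 1102 m/s.
Total Δv = Δv₁ + Δv₂ = 2455 m/s.

Δv_total ≈ 2455 m/s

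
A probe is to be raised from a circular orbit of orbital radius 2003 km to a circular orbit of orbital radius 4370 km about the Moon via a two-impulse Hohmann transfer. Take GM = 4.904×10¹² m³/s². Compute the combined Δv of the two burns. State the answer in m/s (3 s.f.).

r₁ = 2003 km = 2.003×10⁶ m.
r₂ = 4370 km = 4.370×10⁶ m.
Transfer ellipse a_t = (r₁ + r₂)/2 = 3.186×10⁶ m.
At r₁: circular v_c1 = √(μ/r₁) = 1565 m/s; transfer-perilune v_p = √[μ(2/r₁ − 1/a_t)] = 1832 m/s.
Δv₁ = v_p − v_c1 = 267.7 m/s.
At r₂: circular v_c2 = √(μ/r₂) = 1059 m/s; transfer-apolune v_a = √[μ(2/r₂ − 1/a_t)] = 839.9 m/s.
Δv₂ = v_c2 − v_a = 219.5 m/s.
Total Δv = Δv₁ + Δv₂ = 487.1 m/s.

Δv_total ≈ 487 m/s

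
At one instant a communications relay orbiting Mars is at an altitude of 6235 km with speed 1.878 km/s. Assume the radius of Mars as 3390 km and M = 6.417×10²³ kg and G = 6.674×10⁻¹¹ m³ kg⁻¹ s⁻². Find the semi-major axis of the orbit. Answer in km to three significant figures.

a ≈ 7970 km

μ = GM = 6.674×10⁻¹¹ × 6.417×10²³ = 4.283×10¹³ m³/s².
r = 3390 + 6235 = 9625.0 km = 9.625×10⁶ m.
Vis-viva rearranged: 1/a = 2/r − v²/μ = 2.078×10⁻⁷ − 8.235×10⁻⁸ = 1.254×10⁻⁷ m⁻¹.
a = 7.972×10⁶ m = 7971.9 km.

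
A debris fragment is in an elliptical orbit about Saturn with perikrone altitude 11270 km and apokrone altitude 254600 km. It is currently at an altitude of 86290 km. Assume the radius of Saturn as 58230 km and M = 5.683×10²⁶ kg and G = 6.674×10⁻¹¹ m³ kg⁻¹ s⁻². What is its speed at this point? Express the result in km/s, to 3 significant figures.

μ = GM = 6.674×10⁻¹¹ × 5.683×10²⁶ = 3.793×10¹⁶ m³/s².
r_p = 58230 + 11270 = 69500 km = 6.9500×10⁷ m.
r_a = 58230 + 254600 = 312830 km = 3.1283×10⁸ m.
r = 58230 + 86290 = 1.4452×10⁵ km = 1.445×10⁸ m.
Semi-major axis a = (r_p + r_a)/2 = 1.9116×10⁵ km = 1.912×10⁸ m.
Vis-viva: v² = μ(2/r − 1/a) = 3.793×10¹⁶ × (1.384×10⁻⁸ − 5.231×10⁻⁹) = 3.265×10⁸ m²/s².
v = 18070 m/s = 18.07 km/s.

v ≈ 18.1 km/s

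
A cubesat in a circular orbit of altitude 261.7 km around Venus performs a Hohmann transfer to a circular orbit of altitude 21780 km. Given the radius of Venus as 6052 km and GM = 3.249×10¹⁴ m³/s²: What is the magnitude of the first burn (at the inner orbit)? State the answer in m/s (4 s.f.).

r₁ = 6052 + 261.7 = 6313.7 km = 6.3137×10⁶ m.
r₂ = 6052 + 21780 = 27832 km = 2.7832×10⁷ m.
Transfer ellipse a_t = (r₁ + r₂)/2 = 1.707×10⁷ m.
At r₁: circular v_c1 = √(μ/r₁) = 7174 m/s; transfer-periapsis v_p = √[μ(2/r₁ − 1/a_t)] = 9159 m/s.
Δv₁ = v_p − v_c1 = 1986 m/s.

Δv ≈ 1986 m/s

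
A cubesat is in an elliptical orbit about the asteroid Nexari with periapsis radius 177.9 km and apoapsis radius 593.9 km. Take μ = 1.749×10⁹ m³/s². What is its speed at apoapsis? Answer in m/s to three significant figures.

Semi-major axis a = (r_p + r_a)/2 = 385.90 km = 3.859×10⁵ m.
Vis-viva: v² = μ(2/r − 1/a) = 1.749×10⁹ × (3.368×10⁻⁶ − 2.591×10⁻⁶) = 1.358×10³ m²/s².
v = 36.85 m/s.

v ≈ 36.8 m/s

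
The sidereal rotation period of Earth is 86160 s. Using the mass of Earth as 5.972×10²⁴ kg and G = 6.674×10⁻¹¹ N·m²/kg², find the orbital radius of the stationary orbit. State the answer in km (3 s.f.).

μ = GM = 6.674×10⁻¹¹ × 5.972×10²⁴ = 3.986×10¹⁴ m³/s².
A synchronous orbit has period T, so by Kepler's third law a = (μT²/4π²)^(1/3).
μT²/4π² = 3.986×10¹⁴ × (8.616×10⁴)² / 39.48 = 7.495×10²² m³.
a = 4.216×10⁷ m = 42162 km.

r_sync ≈ 42200 km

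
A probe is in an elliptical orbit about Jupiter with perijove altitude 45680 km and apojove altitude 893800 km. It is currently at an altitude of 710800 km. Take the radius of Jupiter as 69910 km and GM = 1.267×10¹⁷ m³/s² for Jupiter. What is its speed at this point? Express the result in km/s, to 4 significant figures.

r_p = 69910 + 45680 = 115590 km = 1.1559×10⁸ m.
r_a = 69910 + 893800 = 963710 km = 9.6371×10⁸ m.
r = 69910 + 710800 = 7.8071×10⁵ km = 7.807×10⁸ m.
Semi-major axis a = (r_p + r_a)/2 = 5.3965×10⁵ km = 5.396×10⁸ m.
Vis-viva: v² = μ(2/r − 1/a) = 1.267×10¹⁷ × (2.562×10⁻⁹ − 1.853×10⁻⁹) = 8.979×10⁷ m²/s².
v = 9476 m/s = 9.476 km/s.

v ≈ 9.476 km/s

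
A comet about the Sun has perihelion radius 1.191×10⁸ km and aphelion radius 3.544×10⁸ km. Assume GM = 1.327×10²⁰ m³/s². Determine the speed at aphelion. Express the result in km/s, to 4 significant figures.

Semi-major axis a = (r_p + r_a)/2 = 2.3675×10⁸ km = 2.368×10¹¹ m.
Vis-viva: v² = μ(2/r − 1/a) = 1.327×10²⁰ × (5.643×10⁻¹² − 4.224×10⁻¹²) = 1.884×10⁸ m²/s².
v = 13720 m/s = 13.72 km/s.

v ≈ 13.72 km/s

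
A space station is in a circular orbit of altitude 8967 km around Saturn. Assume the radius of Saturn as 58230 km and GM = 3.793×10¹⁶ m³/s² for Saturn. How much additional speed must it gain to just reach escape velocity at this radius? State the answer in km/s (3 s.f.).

Δv ≈ 9.84 km/s

r = 58230 + 8967 = 67197 km = 6.7197×10⁷ m.
Circular speed v_c = √(μ/r) = 23760 m/s.
Escape speed v_esc = √(2μ/r) = √2 × v_c = 33600 m/s.
Δv = v_esc − v_c = 9841 m/s = 9.841 km/s.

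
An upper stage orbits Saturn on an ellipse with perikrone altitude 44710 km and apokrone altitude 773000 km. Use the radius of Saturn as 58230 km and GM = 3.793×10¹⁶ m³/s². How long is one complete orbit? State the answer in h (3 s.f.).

T ≈ 90.5 h

r_p = 58230 + 44710 = 102940 km = 1.0294×10⁸ m.
r_a = 58230 + 773000 = 831230 km = 8.3123×10⁸ m.
Semi-major axis a = (r_p + r_a)/2 = (1.0294×10⁵ + 8.3123×10⁵)/2 = 4.6708×10⁵ km = 4.671×10⁸ m.
By Kepler's third law T = 2π√(a³/μ) = 2π × 5.183×10⁴ = 3.257×10⁵ s.
= 90.46 h.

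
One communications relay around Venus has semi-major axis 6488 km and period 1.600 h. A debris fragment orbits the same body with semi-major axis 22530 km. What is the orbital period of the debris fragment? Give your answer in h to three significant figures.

Kepler's third law: T² ∝ a³, so T₂ = T₁ (a₂/a₁)^(3/2).
a₂/a₁ = 3.473, (a₂/a₁)^(3/2) = 6.471.
T₂ = 1.600 × 6.471 = 10.35 h.

T₂ ≈ 10.4 h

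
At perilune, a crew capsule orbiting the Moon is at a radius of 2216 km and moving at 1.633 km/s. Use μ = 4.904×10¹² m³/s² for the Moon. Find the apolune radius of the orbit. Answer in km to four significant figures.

r_p = 2.216×10⁶ m.
Specific energy ε = v²/2 − μ/r = -8.797×10⁵ J/kg, so a = −μ/(2ε) = 2.787×10⁶ m.
The apsides satisfy r_p + r_a = 2a, so the apolune radius is 2a − r_p = 3.359×10⁶ m = 3358.9 km.

apolune radius ≈ 3359 km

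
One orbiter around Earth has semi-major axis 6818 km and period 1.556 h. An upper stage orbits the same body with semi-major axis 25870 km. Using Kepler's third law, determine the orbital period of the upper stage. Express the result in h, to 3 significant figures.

Kepler's third law: T² ∝ a³, so T₂ = T₁ (a₂/a₁)^(3/2).
a₂/a₁ = 3.794, (a₂/a₁)^(3/2) = 7.391.
T₂ = 1.556 × 7.391 = 11.50 h.

T₂ ≈ 11.5 h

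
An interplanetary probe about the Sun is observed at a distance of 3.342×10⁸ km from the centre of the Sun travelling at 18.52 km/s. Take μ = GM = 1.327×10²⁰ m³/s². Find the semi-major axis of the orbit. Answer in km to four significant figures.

a ≈ 2.941×10⁸ km

r = 3.342×10¹¹ m.
Vis-viva rearranged: 1/a = 2/r − v²/μ = 5.984×10⁻¹² − 2.585×10⁻¹² = 3.400×10⁻¹² m⁻¹.
a = 2.941×10¹¹ m = 2.9414×10⁸ km.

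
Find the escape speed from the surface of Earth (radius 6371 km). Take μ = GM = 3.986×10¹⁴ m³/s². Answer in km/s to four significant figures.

v_esc ≈ 11.19 km/s

r = R = 6.371×10⁶ m.
Escape speed v_esc = √(2μ/r) = √(2 × 3.986×10¹⁴ / 6.371×10⁶) = √(1.251×10⁸) = 11190 m/s.
= 11.19 km/s.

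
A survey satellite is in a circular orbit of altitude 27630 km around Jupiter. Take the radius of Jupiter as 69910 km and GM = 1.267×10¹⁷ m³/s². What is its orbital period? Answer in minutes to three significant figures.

r = 69910 + 27630 = 97540 km = 9.7540×10⁷ m.
Kepler's third law: T = 2π√(r³/μ) = 2π√((9.754×10⁷)³ / 1.267×10¹⁷).
r³/μ = 7.324×10⁶ s², so T = 2π × 2.706×10³ = 1.700×10⁴ s.
Converting: 1.700×10⁴ s ÷ 60.00 = 283.4 minutes.

T ≈ 283 minutes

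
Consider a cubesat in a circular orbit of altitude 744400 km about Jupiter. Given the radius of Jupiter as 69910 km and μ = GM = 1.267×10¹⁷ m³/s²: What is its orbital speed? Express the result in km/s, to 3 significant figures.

v ≈ 12.5 km/s

r = 69910 + 744400 = 814310 km = 8.1431×10⁸ m.
For a circular orbit v = √(μ/r) = √(1.267×10¹⁷ / 8.143×10⁸) = √(1.556×10⁸) = 12470 m/s.
That is 12.47 km/s.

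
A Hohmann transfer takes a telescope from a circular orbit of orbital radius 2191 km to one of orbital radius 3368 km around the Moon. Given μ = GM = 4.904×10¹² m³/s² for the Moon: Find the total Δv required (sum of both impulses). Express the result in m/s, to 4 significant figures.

r₁ = 2191 km = 2.191×10⁶ m.
r₂ = 3368 km = 3.368×10⁶ m.
Transfer ellipse a_t = (r₁ + r₂)/2 = 2.780×10⁶ m.
At r₁: circular v_c1 = √(μ/r₁) = 1496 m/s; transfer-perilune v_p = √[μ(2/r₁ − 1/a_t)] = 1647 m/s.
Δv₁ = v_p − v_c1 = 150.8 m/s.
At r₂: circular v_c2 = √(μ/r₂) = 1207 m/s; transfer-apolune v_a = √[μ(2/r₂ − 1/a_t)] = 1071 m/s.
Δv₂ = v_c2 − v_a = 135.3 m/s.
Total Δv = Δv₁ + Δv₂ = 286.1 m/s.

Δv_total ≈ 286.1 m/s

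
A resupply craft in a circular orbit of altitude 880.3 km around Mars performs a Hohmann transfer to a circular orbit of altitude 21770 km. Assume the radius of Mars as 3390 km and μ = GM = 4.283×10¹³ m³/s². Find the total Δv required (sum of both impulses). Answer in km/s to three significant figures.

r₁ = 3390 + 880.3 = 4270.3 km = 4.2703×10⁶ m.
r₂ = 3390 + 21770 = 25160 km = 2.5160×10⁷ m.
Transfer ellipse a_t = (r₁ + r₂)/2 = 1.472×10⁷ m.
At r₁: circular v_c1 = √(μ/r₁) = 3167 m/s; transfer-periapsis v_p = √[μ(2/r₁ − 1/a_t)] = 4141 m/s.
Δv₁ = v_p − v_c1 = 974.1 m/s.
At r₂: circular v_c2 = √(μ/r₂) = 1305 m/s; transfer-apoapsis v_a = √[μ(2/r₂ − 1/a_t)] = 702.9 m/s.
Δv₂ = v_c2 − v_a = 601.9 m/s.
Total Δv = Δv₁ + Δv₂ = 1576 m/s = 1.576 km/s.

Δv_total ≈ 1.58 km/s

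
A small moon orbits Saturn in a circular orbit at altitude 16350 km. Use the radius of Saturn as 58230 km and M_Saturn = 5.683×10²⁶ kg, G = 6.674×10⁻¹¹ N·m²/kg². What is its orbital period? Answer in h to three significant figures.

μ = GM = 6.674×10⁻¹¹ × 5.683×10²⁶ = 3.793×10¹⁶ m³/s².
r = 58230 + 16350 = 74580 km = 7.4580×10⁷ m.
Kepler's third law: T = 2π√(r³/μ) = 2π√((7.458×10⁷)³ / 3.793×10¹⁶).
r³/μ = 1.094×10⁷ s², so T = 2π × 3.307×10³ = 2.078×10⁴ s.
Converting: 2.078×10⁴ s ÷ 3600 = 5.772 h.

T ≈ 5.77 h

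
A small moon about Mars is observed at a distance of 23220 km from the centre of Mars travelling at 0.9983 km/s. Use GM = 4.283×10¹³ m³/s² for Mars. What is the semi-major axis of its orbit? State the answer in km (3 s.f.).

r = 2.322×10⁷ m.
Vis-viva rearranged: 1/a = 2/r − v²/μ = 8.613×10⁻⁸ − 2.327×10⁻⁸ = 6.286×10⁻⁸ m⁻¹.
a = 1.591×10⁷ m = 15907 km.

a ≈ 15900 km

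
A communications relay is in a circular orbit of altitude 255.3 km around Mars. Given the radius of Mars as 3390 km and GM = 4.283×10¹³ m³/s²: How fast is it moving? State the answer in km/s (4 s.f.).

r = 3390 + 255.3 = 3645.3 km = 3.6453×10⁶ m.
For a circular orbit v = √(μ/r) = √(4.283×10¹³ / 3.645×10⁶) = √(1.175×10⁷) = 3428 m/s.
That is 3.428 km/s.

v ≈ 3.428 km/s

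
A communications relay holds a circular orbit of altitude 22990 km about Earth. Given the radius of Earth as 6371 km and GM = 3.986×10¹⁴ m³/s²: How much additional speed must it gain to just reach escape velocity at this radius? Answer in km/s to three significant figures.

Δv ≈ 1.53 km/s

r = 6371 + 22990 = 29361 km = 2.9361×10⁷ m.
Circular speed v_c = √(μ/r) = 3685 m/s.
Escape speed v_esc = √(2μ/r) = √2 × v_c = 5211 m/s.
Δv = v_esc − v_c = 1526 m/s = 1.526 km/s.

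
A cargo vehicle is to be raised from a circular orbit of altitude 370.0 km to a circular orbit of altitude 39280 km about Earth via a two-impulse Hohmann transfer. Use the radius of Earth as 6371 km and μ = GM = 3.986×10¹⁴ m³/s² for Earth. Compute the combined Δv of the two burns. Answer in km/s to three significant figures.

Δv_total ≈ 3.92 km/s

r₁ = 6371 + 370.0 = 6741.0 km = 6.7410×10⁶ m.
r₂ = 6371 + 39280 = 45651 km = 4.5651×10⁷ m.
Transfer ellipse a_t = (r₁ + r₂)/2 = 2.620×10⁷ m.
At r₁: circular v_c1 = √(μ/r₁) = 7690 m/s; transfer-perigee v_p = √[μ(2/r₁ − 1/a_t)] = 10150 m/s.
Δv₁ = v_p − v_c1 = 2461 m/s.
At r₂: circular v_c2 = √(μ/r₂) = 2955 m/s; transfer-apogee v_a = √[μ(2/r₂ − 1/a_t)] = 1499 m/s.
Δv₂ = v_c2 − v_a = 1456 m/s.
Total Δv = Δv₁ + Δv₂ = 3917 m/s = 3.917 km/s.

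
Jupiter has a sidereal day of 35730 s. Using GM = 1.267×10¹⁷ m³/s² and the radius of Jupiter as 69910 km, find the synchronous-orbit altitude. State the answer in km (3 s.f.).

A synchronous orbit has period T, so by Kepler's third law a = (μT²/4π²)^(1/3).
μT²/4π² = 1.267×10¹⁷ × (3.573×10⁴)² / 39.48 = 4.097×10²⁴ m³.
a = 1.600×10⁸ m = 1.6002×10⁵ km.
Altitude h = a − R = 1.6002×10⁵ − 69910 = 90105 km.

h_sync ≈ 90100 km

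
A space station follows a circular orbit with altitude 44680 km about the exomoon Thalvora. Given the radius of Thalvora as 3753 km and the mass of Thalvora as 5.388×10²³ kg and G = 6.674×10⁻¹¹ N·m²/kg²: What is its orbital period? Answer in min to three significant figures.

T ≈ 5890 min

μ = GM = 6.674×10⁻¹¹ × 5.388×10²³ = 3.596×10¹³ m³/s².
r = 3753 + 44680 = 48433 km = 4.8433×10⁷ m.
Kepler's third law: T = 2π√(r³/μ) = 2π√((4.843×10⁷)³ / 3.596×10¹³).
r³/μ = 3.159×10⁹ s², so T = 2π × 5.621×10⁴ = 3.532×10⁵ s.
Converting: 3.532×10⁵ s ÷ 60.00 = 5886 min.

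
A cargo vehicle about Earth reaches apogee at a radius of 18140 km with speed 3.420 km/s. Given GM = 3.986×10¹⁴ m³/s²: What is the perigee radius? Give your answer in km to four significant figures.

r_a = 1.814×10⁷ m.
Specific energy ε = v²/2 − μ/r = -1.613×10⁷ J/kg, so a = −μ/(2ε) = 1.236×10⁷ m.
The apsides satisfy r_p + r_a = 2a, so the perigee radius is 2a − r_a = 6.579×10⁶ m = 6578.9 km.

perigee radius ≈ 6579 km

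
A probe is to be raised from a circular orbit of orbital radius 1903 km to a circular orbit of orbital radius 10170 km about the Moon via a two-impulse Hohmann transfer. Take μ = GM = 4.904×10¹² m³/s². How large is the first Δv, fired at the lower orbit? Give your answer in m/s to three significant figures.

r₁ = 1903 km = 1.903×10⁶ m.
r₂ = 10170 km = 1.017×10⁷ m.
Transfer ellipse a_t = (r₁ + r₂)/2 = 6.036×10⁶ m.
At r₁: circular v_c1 = √(μ/r₁) = 1605 m/s; transfer-perilune v_p = √[μ(2/r₁ − 1/a_t)] = 2084 m/s.
Δv₁ = v_p − v_c1 = 478.3 m/s.

Δv ≈ 478 m/s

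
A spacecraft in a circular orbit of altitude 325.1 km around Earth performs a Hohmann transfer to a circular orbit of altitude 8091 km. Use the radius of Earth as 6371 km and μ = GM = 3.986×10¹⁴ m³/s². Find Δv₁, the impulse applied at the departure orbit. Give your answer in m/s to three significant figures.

Δv ≈ 1310 m/s

r₁ = 6371 + 325.1 = 6696.1 km = 6.6961×10⁶ m.
r₂ = 6371 + 8091 = 14462 km = 1.4462×10⁷ m.
Transfer ellipse a_t = (r₁ + r₂)/2 = 1.058×10⁷ m.
At r₁: circular v_c1 = √(μ/r₁) = 7715 m/s; transfer-perigee v_p = √[μ(2/r₁ − 1/a_t)] = 9021 m/s.
Δv₁ = v_p − v_c1 = 1305 m/s.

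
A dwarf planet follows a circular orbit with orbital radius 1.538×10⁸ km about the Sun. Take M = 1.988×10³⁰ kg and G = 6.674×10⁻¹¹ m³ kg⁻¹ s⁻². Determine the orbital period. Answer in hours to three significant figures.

T ≈ 9140 hours

μ = GM = 6.674×10⁻¹¹ × 1.988×10³⁰ = 1.327×10²⁰ m³/s².
r = 1.538×10⁸ km = 1.538×10¹¹ m.
Kepler's third law: T = 2π√(r³/μ) = 2π√((1.538×10¹¹)³ / 1.327×10²⁰).
r³/μ = 2.742×10¹³ s², so T = 2π × 5.236×10⁶ = 3.290×10⁷ s.
Converting: 3.290×10⁷ s ÷ 3600 = 9139 hours.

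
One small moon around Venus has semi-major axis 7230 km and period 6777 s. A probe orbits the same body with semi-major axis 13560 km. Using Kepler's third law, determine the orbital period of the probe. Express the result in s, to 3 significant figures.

T₂ ≈ 17400 s

Kepler's third law: T² ∝ a³, so T₂ = T₁ (a₂/a₁)^(3/2).
a₂/a₁ = 1.876, (a₂/a₁)^(3/2) = 2.569.
T₂ = 6777 × 2.569 = 17410 s.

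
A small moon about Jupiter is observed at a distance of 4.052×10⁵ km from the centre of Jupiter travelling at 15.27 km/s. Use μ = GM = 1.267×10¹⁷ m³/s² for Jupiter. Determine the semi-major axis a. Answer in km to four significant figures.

r = 4.052×10⁸ m.
Specific orbital energy ε = v²/2 − μ/r = (15270)²/2 − 1.267×10¹⁷/4.052×10⁸ = -1.961×10⁸ J/kg.
Since ε = −μ/(2a), a = −μ/(2ε) = 3.231×10⁸ m = 3.2305×10⁵ km.

a ≈ 3.231×10⁵ km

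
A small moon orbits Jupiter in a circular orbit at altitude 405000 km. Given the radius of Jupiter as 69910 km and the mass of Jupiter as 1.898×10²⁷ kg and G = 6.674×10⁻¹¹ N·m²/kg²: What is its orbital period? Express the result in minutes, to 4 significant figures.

μ = GM = 6.674×10⁻¹¹ × 1.898×10²⁷ = 1.267×10¹⁷ m³/s².
r = 69910 + 405000 = 474910 km = 4.7491×10⁸ m.
Kepler's third law: T = 2π√(r³/μ) = 2π√((4.749×10⁸)³ / 1.267×10¹⁷).
r³/μ = 8.456×10⁸ s², so T = 2π × 2.908×10⁴ = 1.827×10⁵ s.
Converting: 1.827×10⁵ s ÷ 60.00 = 3045 minutes.

T ≈ 3045 minutes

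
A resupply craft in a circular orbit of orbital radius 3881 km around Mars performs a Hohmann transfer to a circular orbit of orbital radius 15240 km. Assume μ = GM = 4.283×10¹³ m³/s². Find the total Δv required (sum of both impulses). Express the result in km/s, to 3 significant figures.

Δv_total ≈ 1.48 km/s

r₁ = 3881 km = 3.881×10⁶ m.
r₂ = 15240 km = 1.524×10⁷ m.
Transfer ellipse a_t = (r₁ + r₂)/2 = 9.560×10⁶ m.
At r₁: circular v_c1 = √(μ/r₁) = 3322 m/s; transfer-periapsis v_p = √[μ(2/r₁ − 1/a_t)] = 4194 m/s.
Δv₁ = v_p − v_c1 = 872.2 m/s.
At r₂: circular v_c2 = √(μ/r₂) = 1676 m/s; transfer-apoapsis v_a = √[μ(2/r₂ − 1/a_t)] = 1068 m/s.
Δv₂ = v_c2 − v_a = 608.3 m/s.
Total Δv = Δv₁ + Δv₂ = 1481 m/s = 1.481 km/s.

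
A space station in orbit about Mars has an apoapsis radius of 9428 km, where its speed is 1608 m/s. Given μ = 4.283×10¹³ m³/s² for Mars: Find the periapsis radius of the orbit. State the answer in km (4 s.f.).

r_a = 9.428×10⁶ m.
Specific energy ε = v²/2 − μ/r = -3.250×10⁶ J/kg, so a = −μ/(2ε) = 6.589×10⁶ m.
The apsides satisfy r_p + r_a = 2a, so the periapsis radius is 2a − r_a = 3.750×10⁶ m = 3750.4 km.

periapsis radius ≈ 3750 km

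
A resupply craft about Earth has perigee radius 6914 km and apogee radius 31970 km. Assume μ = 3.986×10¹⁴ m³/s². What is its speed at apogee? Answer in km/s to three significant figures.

Semi-major axis a = (r_p + r_a)/2 = 19442 km = 1.944×10⁷ m.
Vis-viva: v² = μ(2/r − 1/a) = 3.986×10¹⁴ × (6.256×10⁻⁸ − 5.144×10⁻⁸) = 4.434×10⁶ m²/s².
v = 2106 m/s = 2.106 km/s.

v ≈ 2.11 km/s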